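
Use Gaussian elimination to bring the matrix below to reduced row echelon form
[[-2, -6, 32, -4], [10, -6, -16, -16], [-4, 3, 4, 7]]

Multiply ρ1 by -1/2.
  [  1   3  -16    2 ]
  [ 10  -6  -16  -16 ]
  [ -4   3    4    7 ]
Subtract 10 times ρ1 from ρ2.
  [  1    3  -16    2 ]
  [  0  -36  144  -36 ]
  [ -4    3    4    7 ]
Add 4 times ρ1 to ρ3.
  [ 1    3  -16    2 ]
  [ 0  -36  144  -36 ]
  [ 0   15  -60   15 ]
Multiply ρ2 by -1/36.
  [ 1   3  -16   2 ]
  [ 0   1   -4   1 ]
  [ 0  15  -60  15 ]
Subtract 15 times ρ2 from ρ3.
  [ 1  3  -16  2 ]
  [ 0  1   -4  1 ]
  [ 0  0    0  0 ]
Subtract 3 times ρ2 from ρ1.
  [ 1  0  -4  -1 ]
  [ 0  1  -4   1 ]
  [ 0  0   0   0 ]

[[1, 0, -4, -1], [0, 1, -4, 1], [0, 0, 0, 0]]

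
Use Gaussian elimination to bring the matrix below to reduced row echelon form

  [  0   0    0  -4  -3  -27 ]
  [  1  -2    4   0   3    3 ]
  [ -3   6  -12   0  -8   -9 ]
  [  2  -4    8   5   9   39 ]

[[1, -2, 4, 0, 0, 0], [0, 0, 0, 1, 0, 0], [0, 0, 0, 0, 1, 0], [0, 0, 0, 0, 0, 1]]

R1 <-> R2
R3 ← R3 + 3·R1
R4 ← R4 − 2·R1
R2 ← -1/4·R2
R4 ← R4 − 5·R2
R4 ← R4 + 3/4·R3
R4 ← -4/3·R4
R2 ← R2 − 27/4·R4
R1 ← R1 − 3·R4
R2 ← R2 − 3/4·R3
R1 ← R1 − 3·R3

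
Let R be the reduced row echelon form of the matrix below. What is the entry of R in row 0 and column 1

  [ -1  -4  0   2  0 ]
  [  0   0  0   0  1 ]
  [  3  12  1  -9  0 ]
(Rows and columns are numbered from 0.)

4

Multiply ρ1 by -1.
  [ 1   4  0  -2  0 ]
  [ 0   0  0   0  1 ]
  [ 3  12  1  -9  0 ]
Subtract 3 times ρ1 from ρ3.
  [ 1  4  0  -2  0 ]
  [ 0  0  0   0  1 ]
  [ 0  0  1  -3  0 ]
Swap ρ2 and ρ3.
  [ 1  4  0  -2  0 ]
  [ 0  0  1  -3  0 ]
  [ 0  0  0   0  1 ]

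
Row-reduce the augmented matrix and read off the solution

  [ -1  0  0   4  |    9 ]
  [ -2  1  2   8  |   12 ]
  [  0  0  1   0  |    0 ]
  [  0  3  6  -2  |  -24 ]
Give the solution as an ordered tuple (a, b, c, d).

(3, -6, 0, 3)

Multiply R1 by -1.
  [  1  0  0  -4  |   -9 ]
  [ -2  1  2   8  |   12 ]
  [  0  0  1   0  |    0 ]
  [  0  3  6  -2  |  -24 ]
Add 2 times R1 to R2.
  [ 1  0  0  -4  |   -9 ]
  [ 0  1  2   0  |   -6 ]
  [ 0  0  1   0  |    0 ]
  [ 0  3  6  -2  |  -24 ]
Subtract 3 times R2 from R4.
  [ 1  0  0  -4  |  -9 ]
  [ 0  1  2   0  |  -6 ]
  [ 0  0  1   0  |   0 ]
  [ 0  0  0  -2  |  -6 ]
Multiply R4 by -1/2.
  [ 1  0  0  -4  |  -9 ]
  [ 0  1  2   0  |  -6 ]
  [ 0  0  1   0  |   0 ]
  [ 0  0  0   1  |   3 ]
Add 4 times R4 to R1.
  [ 1  0  0  0  |   3 ]
  [ 0  1  2  0  |  -6 ]
  [ 0  0  1  0  |   0 ]
  [ 0  0  0  1  |   3 ]
Subtract 2 times R3 from R2.
  [ 1  0  0  0  |   3 ]
  [ 0  1  0  0  |  -6 ]
  [ 0  0  1  0  |   0 ]
  [ 0  0  0  1  |   3 ]
Reading off the last column: a = 3, b = -6, c = 0, d = 3.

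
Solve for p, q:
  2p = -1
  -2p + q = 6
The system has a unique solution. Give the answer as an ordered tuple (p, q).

Form the augmented matrix and row-reduce:
  [  2  0  |  -1 ]
  [ -2  1  |   6 ]
R1 := 1/2·R1
R2 := R2 + 2·R1
Reading off the last column: p = -1/2, q = 5.

(-1/2, 5)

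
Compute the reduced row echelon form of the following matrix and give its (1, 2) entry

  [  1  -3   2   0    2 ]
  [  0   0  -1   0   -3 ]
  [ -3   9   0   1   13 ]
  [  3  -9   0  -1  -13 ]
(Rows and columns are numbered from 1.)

ρ3 -> ρ3 + 3·ρ1
  [ 1  -3   2   0    2 ]
  [ 0   0  -1   0   -3 ]
  [ 0   0   6   1   19 ]
  [ 3  -9   0  -1  -13 ]
ρ4 -> ρ4 − 3·ρ1
  [ 1  -3   2   0    2 ]
  [ 0   0  -1   0   -3 ]
  [ 0   0   6   1   19 ]
  [ 0   0  -6  -1  -19 ]
ρ2 -> -1·ρ2
  [ 1  -3   2   0    2 ]
  [ 0   0   1   0    3 ]
  [ 0   0   6   1   19 ]
  [ 0   0  -6  -1  -19 ]
ρ3 -> ρ3 − 6·ρ2
  [ 1  -3   2   0    2 ]
  [ 0   0   1   0    3 ]
  [ 0   0   0   1    1 ]
  [ 0   0  -6  -1  -19 ]
ρ4 -> ρ4 + 6·ρ2
  [ 1  -3  2   0   2 ]
  [ 0   0  1   0   3 ]
  [ 0   0  0   1   1 ]
  [ 0   0  0  -1  -1 ]
ρ4 -> ρ4 + ρ3
  [ 1  -3  2  0  2 ]
  [ 0   0  1  0  3 ]
  [ 0   0  0  1  1 ]
  [ 0   0  0  0  0 ]
ρ1 -> ρ1 − 2·ρ2
  [ 1  -3  0  0  -4 ]
  [ 0   0  1  0   3 ]
  [ 0   0  0  1   1 ]
  [ 0   0  0  0   0 ]

-3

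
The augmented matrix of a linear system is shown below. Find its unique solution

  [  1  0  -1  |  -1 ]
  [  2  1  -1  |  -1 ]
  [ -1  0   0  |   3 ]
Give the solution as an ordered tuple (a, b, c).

(-3, 3, -2)

R2 := R2 − 2·R1
  [  1  0  -1  |  -1 ]
  [  0  1   1  |   1 ]
  [ -1  0   0  |   3 ]
R3 := R3 + R1
  [ 1  0  -1  |  -1 ]
  [ 0  1   1  |   1 ]
  [ 0  0  -1  |   2 ]
R3 := -1·R3
  [ 1  0  -1  |  -1 ]
  [ 0  1   1  |   1 ]
  [ 0  0   1  |  -2 ]
R2 := R2 − R3
  [ 1  0  -1  |  -1 ]
  [ 0  1   0  |   3 ]
  [ 0  0   1  |  -2 ]
R1 := R1 + R3
  [ 1  0  0  |  -3 ]
  [ 0  1  0  |   3 ]
  [ 0  0  1  |  -2 ]
Reading off the last column: a = -3, b = 3, c = -2.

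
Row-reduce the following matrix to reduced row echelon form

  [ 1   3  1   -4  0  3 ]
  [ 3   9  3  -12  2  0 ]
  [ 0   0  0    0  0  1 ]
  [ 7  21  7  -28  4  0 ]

[[1, 3, 1, -4, 0, 0], [0, 0, 0, 0, 1, 0], [0, 0, 0, 0, 0, 1], [0, 0, 0, 0, 0, 0]]

r2 ← r2 − 3·r1
  [ 1   3  1   -4  0   3 ]
  [ 0   0  0    0  2  -9 ]
  [ 0   0  0    0  0   1 ]
  [ 7  21  7  -28  4   0 ]
r4 ← r4 − 7·r1
  [ 1  3  1  -4  0    3 ]
  [ 0  0  0   0  2   -9 ]
  [ 0  0  0   0  0    1 ]
  [ 0  0  0   0  4  -21 ]
r2 ← 1/2·r2
  [ 1  3  1  -4  0     3 ]
  [ 0  0  0   0  1  -9/2 ]
  [ 0  0  0   0  0     1 ]
  [ 0  0  0   0  4   -21 ]
r4 ← r4 − 4·r2
  [ 1  3  1  -4  0     3 ]
  [ 0  0  0   0  1  -9/2 ]
  [ 0  0  0   0  0     1 ]
  [ 0  0  0   0  0    -3 ]
r4 ← r4 + 3·r3
  [ 1  3  1  -4  0     3 ]
  [ 0  0  0   0  1  -9/2 ]
  [ 0  0  0   0  0     1 ]
  [ 0  0  0   0  0     0 ]
r2 ← r2 + 9/2·r3
  [ 1  3  1  -4  0  3 ]
  [ 0  0  0   0  1  0 ]
  [ 0  0  0   0  0  1 ]
  [ 0  0  0   0  0  0 ]
r1 ← r1 − 3·r3
  [ 1  3  1  -4  0  0 ]
  [ 0  0  0   0  1  0 ]
  [ 0  0  0   0  0  1 ]
  [ 0  0  0   0  0  0 ]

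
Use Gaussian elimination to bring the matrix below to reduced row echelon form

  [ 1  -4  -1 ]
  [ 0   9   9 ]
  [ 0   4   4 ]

ρ2 := 1/9·ρ2
  [ 1  -4  -1 ]
  [ 0   1   1 ]
  [ 0   4   4 ]
ρ3 := ρ3 − 4·ρ2
  [ 1  -4  -1 ]
  [ 0   1   1 ]
  [ 0   0   0 ]
ρ1 := ρ1 + 4·ρ2
  [ 1  0  3 ]
  [ 0  1  1 ]
  [ 0  0  0 ]

[[1, 0, 3], [0, 1, 1], [0, 0, 0]]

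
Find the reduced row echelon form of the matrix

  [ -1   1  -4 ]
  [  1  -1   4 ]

ρ1 ← -1·ρ1
  [ 1  -1  4 ]
  [ 1  -1  4 ]
ρ2 ← ρ2 − ρ1
  [ 1  -1  4 ]
  [ 0   0  0 ]

[[1, -1, 4], [0, 0, 0]]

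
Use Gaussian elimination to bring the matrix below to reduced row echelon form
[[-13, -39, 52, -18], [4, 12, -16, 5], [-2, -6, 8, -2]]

ρ1 → -1/13·ρ1
  [  1   3   -4  18/13 ]
  [  4  12  -16      5 ]
  [ -2  -6    8     -2 ]
ρ2 → ρ2 − 4·ρ1
  [  1   3  -4  18/13 ]
  [  0   0   0  -7/13 ]
  [ -2  -6   8     -2 ]
ρ3 → ρ3 + 2·ρ1
  [ 1  3  -4  18/13 ]
  [ 0  0   0  -7/13 ]
  [ 0  0   0  10/13 ]
ρ2 → -13/7·ρ2
  [ 1  3  -4  18/13 ]
  [ 0  0   0      1 ]
  [ 0  0   0  10/13 ]
ρ3 → ρ3 − 10/13·ρ2
  [ 1  3  -4  18/13 ]
  [ 0  0   0      1 ]
  [ 0  0   0      0 ]
ρ1 → ρ1 − 18/13·ρ2
  [ 1  3  -4  0 ]
  [ 0  0   0  1 ]
  [ 0  0   0  0 ]

[[1, 3, -4, 0], [0, 0, 0, 1], [0, 0, 0, 0]]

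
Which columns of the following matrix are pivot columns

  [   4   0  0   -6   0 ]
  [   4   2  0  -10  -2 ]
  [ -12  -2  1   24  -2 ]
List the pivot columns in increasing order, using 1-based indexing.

Multiply R1 by 1/4.
  [   1   0  0  -3/2   0 ]
  [   4   2  0   -10  -2 ]
  [ -12  -2  1    24  -2 ]
Subtract 4 times R1 from R2.
  [   1   0  0  -3/2   0 ]
  [   0   2  0    -4  -2 ]
  [ -12  -2  1    24  -2 ]
Add 12 times R1 to R3.
  [ 1   0  0  -3/2   0 ]
  [ 0   2  0    -4  -2 ]
  [ 0  -2  1     6  -2 ]
Multiply R2 by 1/2.
  [ 1   0  0  -3/2   0 ]
  [ 0   1  0    -2  -1 ]
  [ 0  -2  1     6  -2 ]
Add 2 times R2 to R3.
  [ 1  0  0  -3/2   0 ]
  [ 0  1  0    -2  -1 ]
  [ 0  0  1     2  -4 ]
Pivot columns are the columns containing a leading 1.

1, 2, 3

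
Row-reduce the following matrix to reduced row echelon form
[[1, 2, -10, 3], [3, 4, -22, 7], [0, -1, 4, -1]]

R2 → R2 − 3·R1
  [ 1   2  -10   3 ]
  [ 0  -2    8  -2 ]
  [ 0  -1    4  -1 ]
R2 → -1/2·R2
  [ 1   2  -10   3 ]
  [ 0   1   -4   1 ]
  [ 0  -1    4  -1 ]
R3 → R3 + R2
  [ 1  2  -10  3 ]
  [ 0  1   -4  1 ]
  [ 0  0    0  0 ]
R1 → R1 − 2·R2
  [ 1  0  -2  1 ]
  [ 0  1  -4  1 ]
  [ 0  0   0  0 ]

[[1, 0, -2, 1], [0, 1, -4, 1], [0, 0, 0, 0]]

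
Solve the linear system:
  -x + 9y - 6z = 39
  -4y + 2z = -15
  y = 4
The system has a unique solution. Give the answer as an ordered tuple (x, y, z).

(-6, 4, 1/2)

Form the augmented matrix and row-reduce:
  [ -1   9  -6  |   39 ]
  [  0  -4   2  |  -15 ]
  [  0   1   0  |    4 ]
ρ1 -> -1·ρ1
ρ2 -> -1/4·ρ2
ρ3 -> ρ3 − ρ2
ρ3 -> 2·ρ3
ρ2 -> ρ2 + 1/2·ρ3
ρ1 -> ρ1 − 6·ρ3
ρ1 -> ρ1 + 9·ρ2
Reading off the last column: x = -6, y = 4, z = 1/2.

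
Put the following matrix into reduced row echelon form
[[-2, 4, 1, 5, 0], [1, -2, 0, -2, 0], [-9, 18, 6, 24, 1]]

[[1, -2, 0, -2, 0], [0, 0, 1, 1, 0], [0, 0, 0, 0, 1]]

Multiply R1 by -1/2.
  [  1  -2  -1/2  -5/2  0 ]
  [  1  -2     0    -2  0 ]
  [ -9  18     6    24  1 ]
Subtract R1 from R2.
  [  1  -2  -1/2  -5/2  0 ]
  [  0   0   1/2   1/2  0 ]
  [ -9  18     6    24  1 ]
Add 9 times R1 to R3.
  [ 1  -2  -1/2  -5/2  0 ]
  [ 0   0   1/2   1/2  0 ]
  [ 0   0   3/2   3/2  1 ]
Multiply R2 by 2.
  [ 1  -2  -1/2  -5/2  0 ]
  [ 0   0     1     1  0 ]
  [ 0   0   3/2   3/2  1 ]
Subtract 3/2 times R2 from R3.
  [ 1  -2  -1/2  -5/2  0 ]
  [ 0   0     1     1  0 ]
  [ 0   0     0     0  1 ]
Add 1/2 times R2 to R1.
  [ 1  -2  0  -2  0 ]
  [ 0   0  1   1  0 ]
  [ 0   0  0   0  1 ]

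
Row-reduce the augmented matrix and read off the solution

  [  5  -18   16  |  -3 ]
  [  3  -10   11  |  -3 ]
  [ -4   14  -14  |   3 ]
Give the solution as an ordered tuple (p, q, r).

(-6, -3/2, 0)

R1 ← 1/5·R1
  [  1  -18/5  16/5  |  -3/5 ]
  [  3    -10    11  |    -3 ]
  [ -4     14   -14  |     3 ]
R2 ← R2 − 3·R1
  [  1  -18/5  16/5  |  -3/5 ]
  [  0    4/5   7/5  |  -6/5 ]
  [ -4     14   -14  |     3 ]
R3 ← R3 + 4·R1
  [ 1  -18/5  16/5  |  -3/5 ]
  [ 0    4/5   7/5  |  -6/5 ]
  [ 0   -2/5  -6/5  |   3/5 ]
R2 ← 5/4·R2
  [ 1  -18/5  16/5  |  -3/5 ]
  [ 0      1   7/4  |  -3/2 ]
  [ 0   -2/5  -6/5  |   3/5 ]
R3 ← R3 + 2/5·R2
  [ 1  -18/5  16/5  |  -3/5 ]
  [ 0      1   7/4  |  -3/2 ]
  [ 0      0  -1/2  |     0 ]
R3 ← -2·R3
  [ 1  -18/5  16/5  |  -3/5 ]
  [ 0      1   7/4  |  -3/2 ]
  [ 0      0     1  |     0 ]
R2 ← R2 − 7/4·R3
  [ 1  -18/5  16/5  |  -3/5 ]
  [ 0      1     0  |  -3/2 ]
  [ 0      0     1  |     0 ]
R1 ← R1 − 16/5·R3
  [ 1  -18/5  0  |  -3/5 ]
  [ 0      1  0  |  -3/2 ]
  [ 0      0  1  |     0 ]
R1 ← R1 + 18/5·R2
  [ 1  0  0  |    -6 ]
  [ 0  1  0  |  -3/2 ]
  [ 0  0  1  |     0 ]
Reading off the last column: p = -6, q = -3/2, r = 0.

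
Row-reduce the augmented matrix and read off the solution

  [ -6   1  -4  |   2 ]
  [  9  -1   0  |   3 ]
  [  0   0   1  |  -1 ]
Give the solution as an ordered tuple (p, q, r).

(1/3, 0, -1)

ρ1 → -1/6·ρ1
  [ 1  -1/6  2/3  |  -1/3 ]
  [ 9    -1    0  |     3 ]
  [ 0     0    1  |    -1 ]
ρ2 → ρ2 − 9·ρ1
  [ 1  -1/6  2/3  |  -1/3 ]
  [ 0   1/2   -6  |     6 ]
  [ 0     0    1  |    -1 ]
ρ2 → 2·ρ2
  [ 1  -1/6  2/3  |  -1/3 ]
  [ 0     1  -12  |    12 ]
  [ 0     0    1  |    -1 ]
ρ2 → ρ2 + 12·ρ3
  [ 1  -1/6  2/3  |  -1/3 ]
  [ 0     1    0  |     0 ]
  [ 0     0    1  |    -1 ]
ρ1 → ρ1 − 2/3·ρ3
  [ 1  -1/6  0  |  1/3 ]
  [ 0     1  0  |    0 ]
  [ 0     0  1  |   -1 ]
ρ1 → ρ1 + 1/6·ρ2
  [ 1  0  0  |  1/3 ]
  [ 0  1  0  |    0 ]
  [ 0  0  1  |   -1 ]
Reading off the last column: p = 1/3, q = 0, r = -1.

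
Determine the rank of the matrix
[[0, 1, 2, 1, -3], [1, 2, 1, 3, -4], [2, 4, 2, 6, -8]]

rank = 2

ρ1 ↔ ρ2
  [ 1  2  1  3  -4 ]
  [ 0  1  2  1  -3 ]
  [ 2  4  2  6  -8 ]
ρ3 → ρ3 − 2·ρ1
  [ 1  2  1  3  -4 ]
  [ 0  1  2  1  -3 ]
  [ 0  0  0  0   0 ]
ρ1 → ρ1 − 2·ρ2
  [ 1  0  -3  1   2 ]
  [ 0  1   2  1  -3 ]
  [ 0  0   0  0   0 ]
The reduced form has 2 nonzero rows.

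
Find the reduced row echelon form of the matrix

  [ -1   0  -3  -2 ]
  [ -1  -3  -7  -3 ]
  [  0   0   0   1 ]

R1 -> -1·R1
R2 -> R2 + R1
R2 -> -1/3·R2
R2 -> R2 − 1/3·R3
R1 -> R1 − 2·R3

[[1, 0, 3, 0], [0, 1, 4/3, 0], [0, 0, 0, 1]]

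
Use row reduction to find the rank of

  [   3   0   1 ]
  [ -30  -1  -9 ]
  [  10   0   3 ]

rank = 3

Multiply r1 by 1/3.
Add 30 times r1 to r2.
Subtract 10 times r1 from r3.
Multiply r2 by -1.
Multiply r3 by -3.
Add r3 to r2.
Subtract 1/3 times r3 from r1.
The reduced form has 3 nonzero rows.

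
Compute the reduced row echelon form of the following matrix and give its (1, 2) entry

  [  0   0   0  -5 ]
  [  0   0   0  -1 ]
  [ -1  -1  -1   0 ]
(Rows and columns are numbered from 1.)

1

r1 <-> r3
  [ -1  -1  -1   0 ]
  [  0   0   0  -1 ]
  [  0   0   0  -5 ]
r1 → -1·r1
  [ 1  1  1   0 ]
  [ 0  0  0  -1 ]
  [ 0  0  0  -5 ]
r2 → -1·r2
  [ 1  1  1   0 ]
  [ 0  0  0   1 ]
  [ 0  0  0  -5 ]
r3 → r3 + 5·r2
  [ 1  1  1  0 ]
  [ 0  0  0  1 ]
  [ 0  0  0  0 ]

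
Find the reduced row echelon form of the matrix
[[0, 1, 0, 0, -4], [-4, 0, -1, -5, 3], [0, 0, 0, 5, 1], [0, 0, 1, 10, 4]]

R1 ↔ R2
  [ -4  0  -1  -5   3 ]
  [  0  1   0   0  -4 ]
  [  0  0   0   5   1 ]
  [  0  0   1  10   4 ]
R1 -> -1/4·R1
  [ 1  0  1/4  5/4  -3/4 ]
  [ 0  1    0    0    -4 ]
  [ 0  0    0    5     1 ]
  [ 0  0    1   10     4 ]
R3 ↔ R4
  [ 1  0  1/4  5/4  -3/4 ]
  [ 0  1    0    0    -4 ]
  [ 0  0    1   10     4 ]
  [ 0  0    0    5     1 ]
R4 -> 1/5·R4
  [ 1  0  1/4  5/4  -3/4 ]
  [ 0  1    0    0    -4 ]
  [ 0  0    1   10     4 ]
  [ 0  0    0    1   1/5 ]
R3 -> R3 − 10·R4
  [ 1  0  1/4  5/4  -3/4 ]
  [ 0  1    0    0    -4 ]
  [ 0  0    1    0     2 ]
  [ 0  0    0    1   1/5 ]
R1 -> R1 − 5/4·R4
  [ 1  0  1/4  0   -1 ]
  [ 0  1    0  0   -4 ]
  [ 0  0    1  0    2 ]
  [ 0  0    0  1  1/5 ]
R1 -> R1 − 1/4·R3
  [ 1  0  0  0  -3/2 ]
  [ 0  1  0  0    -4 ]
  [ 0  0  1  0     2 ]
  [ 0  0  0  1   1/5 ]

[[1, 0, 0, 0, -3/2], [0, 1, 0, 0, -4], [0, 0, 1, 0, 2], [0, 0, 0, 1, 1/5]]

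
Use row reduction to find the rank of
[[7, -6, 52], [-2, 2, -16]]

rank = 2

R1 → 1/7·R1
  [  1  -6/7  52/7 ]
  [ -2     2   -16 ]
R2 → R2 + 2·R1
  [ 1  -6/7  52/7 ]
  [ 0   2/7  -8/7 ]
R2 → 7/2·R2
  [ 1  -6/7  52/7 ]
  [ 0     1    -4 ]
R1 → R1 + 6/7·R2
  [ 1  0   4 ]
  [ 0  1  -4 ]
The reduced form has 2 nonzero rows.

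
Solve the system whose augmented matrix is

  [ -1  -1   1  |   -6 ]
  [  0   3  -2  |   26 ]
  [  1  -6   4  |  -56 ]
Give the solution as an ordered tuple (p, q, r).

(-4, 6, -4)

ρ1 := -1·ρ1
  [ 1   1  -1  |    6 ]
  [ 0   3  -2  |   26 ]
  [ 1  -6   4  |  -56 ]
ρ3 := ρ3 − ρ1
  [ 1   1  -1  |    6 ]
  [ 0   3  -2  |   26 ]
  [ 0  -7   5  |  -62 ]
ρ2 := 1/3·ρ2
  [ 1   1    -1  |     6 ]
  [ 0   1  -2/3  |  26/3 ]
  [ 0  -7     5  |   -62 ]
ρ3 := ρ3 + 7·ρ2
  [ 1  1    -1  |     6 ]
  [ 0  1  -2/3  |  26/3 ]
  [ 0  0   1/3  |  -4/3 ]
ρ3 := 3·ρ3
  [ 1  1    -1  |     6 ]
  [ 0  1  -2/3  |  26/3 ]
  [ 0  0     1  |    -4 ]
ρ2 := ρ2 + 2/3·ρ3
  [ 1  1  -1  |   6 ]
  [ 0  1   0  |   6 ]
  [ 0  0   1  |  -4 ]
ρ1 := ρ1 + ρ3
  [ 1  1  0  |   2 ]
  [ 0  1  0  |   6 ]
  [ 0  0  1  |  -4 ]
ρ1 := ρ1 − ρ2
  [ 1  0  0  |  -4 ]
  [ 0  1  0  |   6 ]
  [ 0  0  1  |  -4 ]
Reading off the last column: p = -4, q = 6, r = -4.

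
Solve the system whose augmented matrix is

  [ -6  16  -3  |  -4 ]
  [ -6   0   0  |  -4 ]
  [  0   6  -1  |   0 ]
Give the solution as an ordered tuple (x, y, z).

(2/3, 0, 0)

R1 -> -1/6·R1
R2 -> R2 + 6·R1
R2 -> -1/16·R2
R3 -> R3 − 6·R2
R3 -> 8·R3
R2 -> R2 + 3/16·R3
R1 -> R1 − 1/2·R3
R1 -> R1 + 8/3·R2
Reading off the last column: x = 2/3, y = 0, z = 0.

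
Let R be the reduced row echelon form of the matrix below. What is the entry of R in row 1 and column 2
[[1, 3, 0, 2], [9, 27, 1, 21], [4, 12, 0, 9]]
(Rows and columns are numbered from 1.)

R2 -> R2 − 9·R1
  [ 1   3  0  2 ]
  [ 0   0  1  3 ]
  [ 4  12  0  9 ]
R3 -> R3 − 4·R1
  [ 1  3  0  2 ]
  [ 0  0  1  3 ]
  [ 0  0  0  1 ]
R2 -> R2 − 3·R3
  [ 1  3  0  2 ]
  [ 0  0  1  0 ]
  [ 0  0  0  1 ]
R1 -> R1 − 2·R3
  [ 1  3  0  0 ]
  [ 0  0  1  0 ]
  [ 0  0  0  1 ]

3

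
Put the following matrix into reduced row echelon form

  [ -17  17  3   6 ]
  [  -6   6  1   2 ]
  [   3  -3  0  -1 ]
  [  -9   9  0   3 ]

Multiply R1 by -1/17.
  [  1  -1  -3/17  -6/17 ]
  [ -6   6      1      2 ]
  [  3  -3      0     -1 ]
  [ -9   9      0      3 ]
Add 6 times R1 to R2.
  [  1  -1  -3/17  -6/17 ]
  [  0   0  -1/17  -2/17 ]
  [  3  -3      0     -1 ]
  [ -9   9      0      3 ]
Subtract 3 times R1 from R3.
  [  1  -1  -3/17  -6/17 ]
  [  0   0  -1/17  -2/17 ]
  [  0   0   9/17   1/17 ]
  [ -9   9      0      3 ]
Add 9 times R1 to R4.
  [ 1  -1   -3/17  -6/17 ]
  [ 0   0   -1/17  -2/17 ]
  [ 0   0    9/17   1/17 ]
  [ 0   0  -27/17  -3/17 ]
Multiply R2 by -17.
  [ 1  -1   -3/17  -6/17 ]
  [ 0   0       1      2 ]
  [ 0   0    9/17   1/17 ]
  [ 0   0  -27/17  -3/17 ]
Subtract 9/17 times R2 from R3.
  [ 1  -1   -3/17  -6/17 ]
  [ 0   0       1      2 ]
  [ 0   0       0     -1 ]
  [ 0   0  -27/17  -3/17 ]
Add 27/17 times R2 to R4.
  [ 1  -1  -3/17  -6/17 ]
  [ 0   0      1      2 ]
  [ 0   0      0     -1 ]
  [ 0   0      0      3 ]
Multiply R3 by -1.
  [ 1  -1  -3/17  -6/17 ]
  [ 0   0      1      2 ]
  [ 0   0      0      1 ]
  [ 0   0      0      3 ]
Subtract 3 times R3 from R4.
  [ 1  -1  -3/17  -6/17 ]
  [ 0   0      1      2 ]
  [ 0   0      0      1 ]
  [ 0   0      0      0 ]
Subtract 2 times R3 from R2.
  [ 1  -1  -3/17  -6/17 ]
  [ 0   0      1      0 ]
  [ 0   0      0      1 ]
  [ 0   0      0      0 ]
Add 6/17 times R3 to R1.
  [ 1  -1  -3/17  0 ]
  [ 0   0      1  0 ]
  [ 0   0      0  1 ]
  [ 0   0      0  0 ]
Add 3/17 times R2 to R1.
  [ 1  -1  0  0 ]
  [ 0   0  1  0 ]
  [ 0   0  0  1 ]
  [ 0   0  0  0 ]

[[1, -1, 0, 0], [0, 0, 1, 0], [0, 0, 0, 1], [0, 0, 0, 0]]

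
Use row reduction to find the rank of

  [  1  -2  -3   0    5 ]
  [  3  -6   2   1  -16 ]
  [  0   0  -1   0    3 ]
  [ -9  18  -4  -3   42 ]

rank = 3

R2 := R2 − 3·R1
  [  1  -2  -3   0    5 ]
  [  0   0  11   1  -31 ]
  [  0   0  -1   0    3 ]
  [ -9  18  -4  -3   42 ]
R4 := R4 + 9·R1
  [ 1  -2   -3   0    5 ]
  [ 0   0   11   1  -31 ]
  [ 0   0   -1   0    3 ]
  [ 0   0  -31  -3   87 ]
R2 := 1/11·R2
  [ 1  -2   -3     0       5 ]
  [ 0   0    1  1/11  -31/11 ]
  [ 0   0   -1     0       3 ]
  [ 0   0  -31    -3      87 ]
R3 := R3 + R2
  [ 1  -2   -3     0       5 ]
  [ 0   0    1  1/11  -31/11 ]
  [ 0   0    0  1/11    2/11 ]
  [ 0   0  -31    -3      87 ]
R4 := R4 + 31·R2
  [ 1  -2  -3      0       5 ]
  [ 0   0   1   1/11  -31/11 ]
  [ 0   0   0   1/11    2/11 ]
  [ 0   0   0  -2/11   -4/11 ]
R3 := 11·R3
  [ 1  -2  -3      0       5 ]
  [ 0   0   1   1/11  -31/11 ]
  [ 0   0   0      1       2 ]
  [ 0   0   0  -2/11   -4/11 ]
R4 := R4 + 2/11·R3
  [ 1  -2  -3     0       5 ]
  [ 0   0   1  1/11  -31/11 ]
  [ 0   0   0     1       2 ]
  [ 0   0   0     0       0 ]
R2 := R2 − 1/11·R3
  [ 1  -2  -3  0   5 ]
  [ 0   0   1  0  -3 ]
  [ 0   0   0  1   2 ]
  [ 0   0   0  0   0 ]
R1 := R1 + 3·R2
  [ 1  -2  0  0  -4 ]
  [ 0   0  1  0  -3 ]
  [ 0   0  0  1   2 ]
  [ 0   0  0  0   0 ]
The reduced form has 3 nonzero rows.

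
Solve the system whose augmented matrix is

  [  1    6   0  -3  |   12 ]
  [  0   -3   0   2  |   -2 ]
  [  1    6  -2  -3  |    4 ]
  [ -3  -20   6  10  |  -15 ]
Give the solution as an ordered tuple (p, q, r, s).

(3, 4, 4, 5)

R3 → R3 − R1
  [  1    6   0  -3  |   12 ]
  [  0   -3   0   2  |   -2 ]
  [  0    0  -2   0  |   -8 ]
  [ -3  -20   6  10  |  -15 ]
R4 → R4 + 3·R1
  [ 1   6   0  -3  |  12 ]
  [ 0  -3   0   2  |  -2 ]
  [ 0   0  -2   0  |  -8 ]
  [ 0  -2   6   1  |  21 ]
R2 → -1/3·R2
  [ 1   6   0    -3  |   12 ]
  [ 0   1   0  -2/3  |  2/3 ]
  [ 0   0  -2     0  |   -8 ]
  [ 0  -2   6     1  |   21 ]
R4 → R4 + 2·R2
  [ 1  6   0    -3  |    12 ]
  [ 0  1   0  -2/3  |   2/3 ]
  [ 0  0  -2     0  |    -8 ]
  [ 0  0   6  -1/3  |  67/3 ]
R3 → -1/2·R3
  [ 1  6  0    -3  |    12 ]
  [ 0  1  0  -2/3  |   2/3 ]
  [ 0  0  1     0  |     4 ]
  [ 0  0  6  -1/3  |  67/3 ]
R4 → R4 − 6·R3
  [ 1  6  0    -3  |    12 ]
  [ 0  1  0  -2/3  |   2/3 ]
  [ 0  0  1     0  |     4 ]
  [ 0  0  0  -1/3  |  -5/3 ]
R4 → -3·R4
  [ 1  6  0    -3  |   12 ]
  [ 0  1  0  -2/3  |  2/3 ]
  [ 0  0  1     0  |    4 ]
  [ 0  0  0     1  |    5 ]
R2 → R2 + 2/3·R4
  [ 1  6  0  -3  |  12 ]
  [ 0  1  0   0  |   4 ]
  [ 0  0  1   0  |   4 ]
  [ 0  0  0   1  |   5 ]
R1 → R1 + 3·R4
  [ 1  6  0  0  |  27 ]
  [ 0  1  0  0  |   4 ]
  [ 0  0  1  0  |   4 ]
  [ 0  0  0  1  |   5 ]
R1 → R1 − 6·R2
  [ 1  0  0  0  |  3 ]
  [ 0  1  0  0  |  4 ]
  [ 0  0  1  0  |  4 ]
  [ 0  0  0  1  |  5 ]
Reading off the last column: p = 3, q = 4, r = 4, s = 5.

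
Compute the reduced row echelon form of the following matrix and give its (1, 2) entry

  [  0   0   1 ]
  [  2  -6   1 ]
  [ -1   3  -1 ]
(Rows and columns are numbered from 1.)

R1 ↔ R2
R1 := 1/2·R1
R3 := R3 + R1
R3 := R3 + 1/2·R2
R1 := R1 − 1/2·R2

-3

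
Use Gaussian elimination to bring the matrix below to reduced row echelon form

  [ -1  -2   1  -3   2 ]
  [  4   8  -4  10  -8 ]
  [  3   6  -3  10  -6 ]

Multiply ρ1 by -1.
  [ 1  2  -1   3  -2 ]
  [ 4  8  -4  10  -8 ]
  [ 3  6  -3  10  -6 ]
Subtract 4 times ρ1 from ρ2.
  [ 1  2  -1   3  -2 ]
  [ 0  0   0  -2   0 ]
  [ 3  6  -3  10  -6 ]
Subtract 3 times ρ1 from ρ3.
  [ 1  2  -1   3  -2 ]
  [ 0  0   0  -2   0 ]
  [ 0  0   0   1   0 ]
Multiply ρ2 by -1/2.
  [ 1  2  -1  3  -2 ]
  [ 0  0   0  1   0 ]
  [ 0  0   0  1   0 ]
Subtract ρ2 from ρ3.
  [ 1  2  -1  3  -2 ]
  [ 0  0   0  1   0 ]
  [ 0  0   0  0   0 ]
Subtract 3 times ρ2 from ρ1.
  [ 1  2  -1  0  -2 ]
  [ 0  0   0  1   0 ]
  [ 0  0   0  0   0 ]

[[1, 2, -1, 0, -2], [0, 0, 0, 1, 0], [0, 0, 0, 0, 0]]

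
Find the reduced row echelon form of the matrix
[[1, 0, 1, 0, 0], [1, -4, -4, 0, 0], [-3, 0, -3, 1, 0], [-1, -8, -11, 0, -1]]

[[1, 0, 1, 0, 0], [0, 1, 5/4, 0, 0], [0, 0, 0, 1, 0], [0, 0, 0, 0, 1]]

r2 → r2 − r1
  [  1   0    1  0   0 ]
  [  0  -4   -5  0   0 ]
  [ -3   0   -3  1   0 ]
  [ -1  -8  -11  0  -1 ]
r3 → r3 + 3·r1
  [  1   0    1  0   0 ]
  [  0  -4   -5  0   0 ]
  [  0   0    0  1   0 ]
  [ -1  -8  -11  0  -1 ]
r4 → r4 + r1
  [ 1   0    1  0   0 ]
  [ 0  -4   -5  0   0 ]
  [ 0   0    0  1   0 ]
  [ 0  -8  -10  0  -1 ]
r2 → -1/4·r2
  [ 1   0    1  0   0 ]
  [ 0   1  5/4  0   0 ]
  [ 0   0    0  1   0 ]
  [ 0  -8  -10  0  -1 ]
r4 → r4 + 8·r2
  [ 1  0    1  0   0 ]
  [ 0  1  5/4  0   0 ]
  [ 0  0    0  1   0 ]
  [ 0  0    0  0  -1 ]
r4 → -1·r4
  [ 1  0    1  0  0 ]
  [ 0  1  5/4  0  0 ]
  [ 0  0    0  1  0 ]
  [ 0  0    0  0  1 ]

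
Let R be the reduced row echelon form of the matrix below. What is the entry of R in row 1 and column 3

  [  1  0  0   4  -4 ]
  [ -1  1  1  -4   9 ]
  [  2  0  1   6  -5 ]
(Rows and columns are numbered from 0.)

Add R1 to R2.
  [ 1  0  0  4  -4 ]
  [ 0  1  1  0   5 ]
  [ 2  0  1  6  -5 ]
Subtract 2 times R1 from R3.
  [ 1  0  0   4  -4 ]
  [ 0  1  1   0   5 ]
  [ 0  0  1  -2   3 ]
Subtract R3 from R2.
  [ 1  0  0   4  -4 ]
  [ 0  1  0   2   2 ]
  [ 0  0  1  -2   3 ]

2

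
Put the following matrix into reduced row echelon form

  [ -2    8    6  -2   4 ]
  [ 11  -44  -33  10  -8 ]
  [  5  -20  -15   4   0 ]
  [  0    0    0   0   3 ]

[[1, -4, -3, 0, 0], [0, 0, 0, 1, 0], [0, 0, 0, 0, 1], [0, 0, 0, 0, 0]]

R1 ← -1/2·R1
  [  1   -4   -3   1  -2 ]
  [ 11  -44  -33  10  -8 ]
  [  5  -20  -15   4   0 ]
  [  0    0    0   0   3 ]
R2 ← R2 − 11·R1
  [ 1   -4   -3   1  -2 ]
  [ 0    0    0  -1  14 ]
  [ 5  -20  -15   4   0 ]
  [ 0    0    0   0   3 ]
R3 ← R3 − 5·R1
  [ 1  -4  -3   1  -2 ]
  [ 0   0   0  -1  14 ]
  [ 0   0   0  -1  10 ]
  [ 0   0   0   0   3 ]
R2 ← -1·R2
  [ 1  -4  -3   1   -2 ]
  [ 0   0   0   1  -14 ]
  [ 0   0   0  -1   10 ]
  [ 0   0   0   0    3 ]
R3 ← R3 + R2
  [ 1  -4  -3  1   -2 ]
  [ 0   0   0  1  -14 ]
  [ 0   0   0  0   -4 ]
  [ 0   0   0  0    3 ]
R3 ← -1/4·R3
  [ 1  -4  -3  1   -2 ]
  [ 0   0   0  1  -14 ]
  [ 0   0   0  0    1 ]
  [ 0   0   0  0    3 ]
R4 ← R4 − 3·R3
  [ 1  -4  -3  1   -2 ]
  [ 0   0   0  1  -14 ]
  [ 0   0   0  0    1 ]
  [ 0   0   0  0    0 ]
R2 ← R2 + 14·R3
  [ 1  -4  -3  1  -2 ]
  [ 0   0   0  1   0 ]
  [ 0   0   0  0   1 ]
  [ 0   0   0  0   0 ]
R1 ← R1 + 2·R3
  [ 1  -4  -3  1  0 ]
  [ 0   0   0  1  0 ]
  [ 0   0   0  0  1 ]
  [ 0   0   0  0  0 ]
R1 ← R1 − R2
  [ 1  -4  -3  0  0 ]
  [ 0   0   0  1  0 ]
  [ 0   0   0  0  1 ]
  [ 0   0   0  0  0 ]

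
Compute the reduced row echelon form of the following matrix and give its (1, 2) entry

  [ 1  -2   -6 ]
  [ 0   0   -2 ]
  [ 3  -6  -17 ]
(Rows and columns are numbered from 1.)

R3 → R3 − 3·R1
  [ 1  -2  -6 ]
  [ 0   0  -2 ]
  [ 0   0   1 ]
R2 → -1/2·R2
  [ 1  -2  -6 ]
  [ 0   0   1 ]
  [ 0   0   1 ]
R3 → R3 − R2
  [ 1  -2  -6 ]
  [ 0   0   1 ]
  [ 0   0   0 ]
R1 → R1 + 6·R2
  [ 1  -2  0 ]
  [ 0   0  1 ]
  [ 0   0  0 ]

-2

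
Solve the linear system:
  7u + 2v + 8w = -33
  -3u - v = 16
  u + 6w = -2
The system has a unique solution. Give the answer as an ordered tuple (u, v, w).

(-5, -1, 1/2)

Form the augmented matrix and row-reduce:
  [  7   2  8  |  -33 ]
  [ -3  -1  0  |   16 ]
  [  1   0  6  |   -2 ]
R1 -> 1/7·R1
  [  1  2/7  8/7  |  -33/7 ]
  [ -3   -1    0  |     16 ]
  [  1    0    6  |     -2 ]
R2 -> R2 + 3·R1
  [ 1   2/7   8/7  |  -33/7 ]
  [ 0  -1/7  24/7  |   13/7 ]
  [ 1     0     6  |     -2 ]
R3 -> R3 − R1
  [ 1   2/7   8/7  |  -33/7 ]
  [ 0  -1/7  24/7  |   13/7 ]
  [ 0  -2/7  34/7  |   19/7 ]
R2 -> -7·R2
  [ 1   2/7   8/7  |  -33/7 ]
  [ 0     1   -24  |    -13 ]
  [ 0  -2/7  34/7  |   19/7 ]
R3 -> R3 + 2/7·R2
  [ 1  2/7  8/7  |  -33/7 ]
  [ 0    1  -24  |    -13 ]
  [ 0    0   -2  |     -1 ]
R3 -> -1/2·R3
  [ 1  2/7  8/7  |  -33/7 ]
  [ 0    1  -24  |    -13 ]
  [ 0    0    1  |    1/2 ]
R2 -> R2 + 24·R3
  [ 1  2/7  8/7  |  -33/7 ]
  [ 0    1    0  |     -1 ]
  [ 0    0    1  |    1/2 ]
R1 -> R1 − 8/7·R3
  [ 1  2/7  0  |  -37/7 ]
  [ 0    1  0  |     -1 ]
  [ 0    0  1  |    1/2 ]
R1 -> R1 − 2/7·R2
  [ 1  0  0  |   -5 ]
  [ 0  1  0  |   -1 ]
  [ 0  0  1  |  1/2 ]
Reading off the last column: u = -5, v = -1, w = 1/2.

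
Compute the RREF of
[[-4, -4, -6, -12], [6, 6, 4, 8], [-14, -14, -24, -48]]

[[1, 1, 0, 0], [0, 0, 1, 2], [0, 0, 0, 0]]

r1 ← -1/4·r1
r2 ← r2 − 6·r1
r3 ← r3 + 14·r1
r2 ← -1/5·r2
r3 ← r3 + 3·r2
r1 ← r1 − 3/2·r2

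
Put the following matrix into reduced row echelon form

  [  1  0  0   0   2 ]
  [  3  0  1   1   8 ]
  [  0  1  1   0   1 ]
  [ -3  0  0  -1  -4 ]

Subtract 3 times ρ1 from ρ2.
  [  1  0  0   0   2 ]
  [  0  0  1   1   2 ]
  [  0  1  1   0   1 ]
  [ -3  0  0  -1  -4 ]
Add 3 times ρ1 to ρ4.
  [ 1  0  0   0  2 ]
  [ 0  0  1   1  2 ]
  [ 0  1  1   0  1 ]
  [ 0  0  0  -1  2 ]
Swap ρ2 and ρ3.
  [ 1  0  0   0  2 ]
  [ 0  1  1   0  1 ]
  [ 0  0  1   1  2 ]
  [ 0  0  0  -1  2 ]
Multiply ρ4 by -1.
  [ 1  0  0  0   2 ]
  [ 0  1  1  0   1 ]
  [ 0  0  1  1   2 ]
  [ 0  0  0  1  -2 ]
Subtract ρ4 from ρ3.
  [ 1  0  0  0   2 ]
  [ 0  1  1  0   1 ]
  [ 0  0  1  0   4 ]
  [ 0  0  0  1  -2 ]
Subtract ρ3 from ρ2.
  [ 1  0  0  0   2 ]
  [ 0  1  0  0  -3 ]
  [ 0  0  1  0   4 ]
  [ 0  0  0  1  -2 ]

[[1, 0, 0, 0, 2], [0, 1, 0, 0, -3], [0, 0, 1, 0, 4], [0, 0, 0, 1, -2]]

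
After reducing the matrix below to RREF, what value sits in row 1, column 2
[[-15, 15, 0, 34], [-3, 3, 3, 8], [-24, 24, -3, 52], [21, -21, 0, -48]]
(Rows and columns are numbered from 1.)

Multiply r1 by -1/15.
  [   1   -1   0  -34/15 ]
  [  -3    3   3       8 ]
  [ -24   24  -3      52 ]
  [  21  -21   0     -48 ]
Add 3 times r1 to r2.
  [   1   -1   0  -34/15 ]
  [   0    0   3     6/5 ]
  [ -24   24  -3      52 ]
  [  21  -21   0     -48 ]
Add 24 times r1 to r3.
  [  1   -1   0  -34/15 ]
  [  0    0   3     6/5 ]
  [  0    0  -3   -12/5 ]
  [ 21  -21   0     -48 ]
Subtract 21 times r1 from r4.
  [ 1  -1   0  -34/15 ]
  [ 0   0   3     6/5 ]
  [ 0   0  -3   -12/5 ]
  [ 0   0   0    -2/5 ]
Multiply r2 by 1/3.
  [ 1  -1   0  -34/15 ]
  [ 0   0   1     2/5 ]
  [ 0   0  -3   -12/5 ]
  [ 0   0   0    -2/5 ]
Add 3 times r2 to r3.
  [ 1  -1  0  -34/15 ]
  [ 0   0  1     2/5 ]
  [ 0   0  0    -6/5 ]
  [ 0   0  0    -2/5 ]
Multiply r3 by -5/6.
  [ 1  -1  0  -34/15 ]
  [ 0   0  1     2/5 ]
  [ 0   0  0       1 ]
  [ 0   0  0    -2/5 ]
Add 2/5 times r3 to r4.
  [ 1  -1  0  -34/15 ]
  [ 0   0  1     2/5 ]
  [ 0   0  0       1 ]
  [ 0   0  0       0 ]
Subtract 2/5 times r3 from r2.
  [ 1  -1  0  -34/15 ]
  [ 0   0  1       0 ]
  [ 0   0  0       1 ]
  [ 0   0  0       0 ]
Add 34/15 times r3 to r1.
  [ 1  -1  0  0 ]
  [ 0   0  1  0 ]
  [ 0   0  0  1 ]
  [ 0   0  0  0 ]

-1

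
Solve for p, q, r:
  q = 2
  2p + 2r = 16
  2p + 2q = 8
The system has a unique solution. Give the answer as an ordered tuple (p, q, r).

Form the augmented matrix and row-reduce:
  [ 0  1  0  |   2 ]
  [ 2  0  2  |  16 ]
  [ 2  2  0  |   8 ]
R1 ↔ R2
  [ 2  0  2  |  16 ]
  [ 0  1  0  |   2 ]
  [ 2  2  0  |   8 ]
R1 := 1/2·R1
  [ 1  0  1  |  8 ]
  [ 0  1  0  |  2 ]
  [ 2  2  0  |  8 ]
R3 := R3 − 2·R1
  [ 1  0   1  |   8 ]
  [ 0  1   0  |   2 ]
  [ 0  2  -2  |  -8 ]
R3 := R3 − 2·R2
  [ 1  0   1  |    8 ]
  [ 0  1   0  |    2 ]
  [ 0  0  -2  |  -12 ]
R3 := -1/2·R3
  [ 1  0  1  |  8 ]
  [ 0  1  0  |  2 ]
  [ 0  0  1  |  6 ]
R1 := R1 − R3
  [ 1  0  0  |  2 ]
  [ 0  1  0  |  2 ]
  [ 0  0  1  |  6 ]
Reading off the last column: p = 2, q = 2, r = 6.

(2, 2, 6)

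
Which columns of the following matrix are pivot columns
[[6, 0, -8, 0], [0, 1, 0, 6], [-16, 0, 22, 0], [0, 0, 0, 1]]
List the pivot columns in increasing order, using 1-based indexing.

R1 := 1/6·R1
  [   1  0  -4/3  0 ]
  [   0  1     0  6 ]
  [ -16  0    22  0 ]
  [   0  0     0  1 ]
R3 := R3 + 16·R1
  [ 1  0  -4/3  0 ]
  [ 0  1     0  6 ]
  [ 0  0   2/3  0 ]
  [ 0  0     0  1 ]
R3 := 3/2·R3
  [ 1  0  -4/3  0 ]
  [ 0  1     0  6 ]
  [ 0  0     1  0 ]
  [ 0  0     0  1 ]
R2 := R2 − 6·R4
  [ 1  0  -4/3  0 ]
  [ 0  1     0  0 ]
  [ 0  0     1  0 ]
  [ 0  0     0  1 ]
R1 := R1 + 4/3·R3
  [ 1  0  0  0 ]
  [ 0  1  0  0 ]
  [ 0  0  1  0 ]
  [ 0  0  0  1 ]
Pivot columns are the columns containing a leading 1.

1, 2, 3, 4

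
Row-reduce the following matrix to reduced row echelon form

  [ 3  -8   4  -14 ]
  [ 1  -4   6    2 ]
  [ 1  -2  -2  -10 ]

[[1, 0, 0, -2], [0, 1, 0, 2], [0, 0, 1, 2]]

Multiply R1 by 1/3.
  [ 1  -8/3  4/3  -14/3 ]
  [ 1    -4    6      2 ]
  [ 1    -2   -2    -10 ]
Subtract R1 from R2.
  [ 1  -8/3   4/3  -14/3 ]
  [ 0  -4/3  14/3   20/3 ]
  [ 1    -2    -2    -10 ]
Subtract R1 from R3.
  [ 1  -8/3    4/3  -14/3 ]
  [ 0  -4/3   14/3   20/3 ]
  [ 0   2/3  -10/3  -16/3 ]
Multiply R2 by -3/4.
  [ 1  -8/3    4/3  -14/3 ]
  [ 0     1   -7/2     -5 ]
  [ 0   2/3  -10/3  -16/3 ]
Subtract 2/3 times R2 from R3.
  [ 1  -8/3   4/3  -14/3 ]
  [ 0     1  -7/2     -5 ]
  [ 0     0    -1     -2 ]
Multiply R3 by -1.
  [ 1  -8/3   4/3  -14/3 ]
  [ 0     1  -7/2     -5 ]
  [ 0     0     1      2 ]
Add 7/2 times R3 to R2.
  [ 1  -8/3  4/3  -14/3 ]
  [ 0     1    0      2 ]
  [ 0     0    1      2 ]
Subtract 4/3 times R3 from R1.
  [ 1  -8/3  0  -22/3 ]
  [ 0     1  0      2 ]
  [ 0     0  1      2 ]
Add 8/3 times R2 to R1.
  [ 1  0  0  -2 ]
  [ 0  1  0   2 ]
  [ 0  0  1   2 ]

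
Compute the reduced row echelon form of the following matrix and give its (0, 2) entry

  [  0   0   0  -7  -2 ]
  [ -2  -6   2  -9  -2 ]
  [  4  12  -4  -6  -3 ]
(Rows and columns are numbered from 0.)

Swap ρ1 and ρ2.
  [ -2  -6   2  -9  -2 ]
  [  0   0   0  -7  -2 ]
  [  4  12  -4  -6  -3 ]
Multiply ρ1 by -1/2.
  [ 1   3  -1  9/2   1 ]
  [ 0   0   0   -7  -2 ]
  [ 4  12  -4   -6  -3 ]
Subtract 4 times ρ1 from ρ3.
  [ 1  3  -1  9/2   1 ]
  [ 0  0   0   -7  -2 ]
  [ 0  0   0  -24  -7 ]
Multiply ρ2 by -1/7.
  [ 1  3  -1  9/2    1 ]
  [ 0  0   0    1  2/7 ]
  [ 0  0   0  -24   -7 ]
Add 24 times ρ2 to ρ3.
  [ 1  3  -1  9/2     1 ]
  [ 0  0   0    1   2/7 ]
  [ 0  0   0    0  -1/7 ]
Multiply ρ3 by -7.
  [ 1  3  -1  9/2    1 ]
  [ 0  0   0    1  2/7 ]
  [ 0  0   0    0    1 ]
Subtract 2/7 times ρ3 from ρ2.
  [ 1  3  -1  9/2  1 ]
  [ 0  0   0    1  0 ]
  [ 0  0   0    0  1 ]
Subtract ρ3 from ρ1.
  [ 1  3  -1  9/2  0 ]
  [ 0  0   0    1  0 ]
  [ 0  0   0    0  1 ]
Subtract 9/2 times ρ2 from ρ1.
  [ 1  3  -1  0  0 ]
  [ 0  0   0  1  0 ]
  [ 0  0   0  0  1 ]

-1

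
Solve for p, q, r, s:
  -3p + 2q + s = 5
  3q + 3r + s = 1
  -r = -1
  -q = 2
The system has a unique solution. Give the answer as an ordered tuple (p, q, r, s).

Form the augmented matrix and row-reduce:
  [ -3   2   0  1  |   5 ]
  [  0   3   3  1  |   1 ]
  [  0   0  -1  0  |  -1 ]
  [  0  -1   0  0  |   2 ]
r1 := -1/3·r1
  [ 1  -2/3   0  -1/3  |  -5/3 ]
  [ 0     3   3     1  |     1 ]
  [ 0     0  -1     0  |    -1 ]
  [ 0    -1   0     0  |     2 ]
r2 := 1/3·r2
  [ 1  -2/3   0  -1/3  |  -5/3 ]
  [ 0     1   1   1/3  |   1/3 ]
  [ 0     0  -1     0  |    -1 ]
  [ 0    -1   0     0  |     2 ]
r4 := r4 + r2
  [ 1  -2/3   0  -1/3  |  -5/3 ]
  [ 0     1   1   1/3  |   1/3 ]
  [ 0     0  -1     0  |    -1 ]
  [ 0     0   1   1/3  |   7/3 ]
r3 := -1·r3
  [ 1  -2/3  0  -1/3  |  -5/3 ]
  [ 0     1  1   1/3  |   1/3 ]
  [ 0     0  1     0  |     1 ]
  [ 0     0  1   1/3  |   7/3 ]
r4 := r4 − r3
  [ 1  -2/3  0  -1/3  |  -5/3 ]
  [ 0     1  1   1/3  |   1/3 ]
  [ 0     0  1     0  |     1 ]
  [ 0     0  0   1/3  |   4/3 ]
r4 := 3·r4
  [ 1  -2/3  0  -1/3  |  -5/3 ]
  [ 0     1  1   1/3  |   1/3 ]
  [ 0     0  1     0  |     1 ]
  [ 0     0  0     1  |     4 ]
r2 := r2 − 1/3·r4
  [ 1  -2/3  0  -1/3  |  -5/3 ]
  [ 0     1  1     0  |    -1 ]
  [ 0     0  1     0  |     1 ]
  [ 0     0  0     1  |     4 ]
r1 := r1 + 1/3·r4
  [ 1  -2/3  0  0  |  -1/3 ]
  [ 0     1  1  0  |    -1 ]
  [ 0     0  1  0  |     1 ]
  [ 0     0  0  1  |     4 ]
r2 := r2 − r3
  [ 1  -2/3  0  0  |  -1/3 ]
  [ 0     1  0  0  |    -2 ]
  [ 0     0  1  0  |     1 ]
  [ 0     0  0  1  |     4 ]
r1 := r1 + 2/3·r2
  [ 1  0  0  0  |  -5/3 ]
  [ 0  1  0  0  |    -2 ]
  [ 0  0  1  0  |     1 ]
  [ 0  0  0  1  |     4 ]
Reading off the last column: p = -5/3, q = -2, r = 1, s = 4.

(-5/3, -2, 1, 4)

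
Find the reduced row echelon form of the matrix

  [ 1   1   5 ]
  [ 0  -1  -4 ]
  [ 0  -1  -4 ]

R2 -> -1·R2
R3 -> R3 + R2
R1 -> R1 − R2

[[1, 0, 1], [0, 1, 4], [0, 0, 0]]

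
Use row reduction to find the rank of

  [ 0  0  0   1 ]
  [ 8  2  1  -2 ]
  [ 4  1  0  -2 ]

rank = 3

Swap R1 and R2.
  [ 8  2  1  -2 ]
  [ 0  0  0   1 ]
  [ 4  1  0  -2 ]
Multiply R1 by 1/8.
  [ 1  1/4  1/8  -1/4 ]
  [ 0    0    0     1 ]
  [ 4    1    0    -2 ]
Subtract 4 times R1 from R3.
  [ 1  1/4   1/8  -1/4 ]
  [ 0    0     0     1 ]
  [ 0    0  -1/2    -1 ]
Swap R2 and R3.
  [ 1  1/4   1/8  -1/4 ]
  [ 0    0  -1/2    -1 ]
  [ 0    0     0     1 ]
Multiply R2 by -2.
  [ 1  1/4  1/8  -1/4 ]
  [ 0    0    1     2 ]
  [ 0    0    0     1 ]
Subtract 2 times R3 from R2.
  [ 1  1/4  1/8  -1/4 ]
  [ 0    0    1     0 ]
  [ 0    0    0     1 ]
Add 1/4 times R3 to R1.
  [ 1  1/4  1/8  0 ]
  [ 0    0    1  0 ]
  [ 0    0    0  1 ]
Subtract 1/8 times R2 from R1.
  [ 1  1/4  0  0 ]
  [ 0    0  1  0 ]
  [ 0    0  0  1 ]
The reduced form has 3 nonzero rows.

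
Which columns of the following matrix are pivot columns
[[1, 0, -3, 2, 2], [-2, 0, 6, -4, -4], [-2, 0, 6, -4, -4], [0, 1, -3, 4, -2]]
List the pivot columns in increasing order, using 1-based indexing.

1, 2

Add 2 times ρ1 to ρ2.
  [  1  0  -3   2   2 ]
  [  0  0   0   0   0 ]
  [ -2  0   6  -4  -4 ]
  [  0  1  -3   4  -2 ]
Add 2 times ρ1 to ρ3.
  [ 1  0  -3  2   2 ]
  [ 0  0   0  0   0 ]
  [ 0  0   0  0   0 ]
  [ 0  1  -3  4  -2 ]
Swap ρ2 and ρ4.
  [ 1  0  -3  2   2 ]
  [ 0  1  -3  4  -2 ]
  [ 0  0   0  0   0 ]
  [ 0  0   0  0   0 ]
Pivot columns are the columns containing a leading 1.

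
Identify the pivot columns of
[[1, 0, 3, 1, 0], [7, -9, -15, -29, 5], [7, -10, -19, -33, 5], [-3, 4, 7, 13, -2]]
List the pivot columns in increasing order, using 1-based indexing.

R2 -> R2 − 7·R1
  [  1    0    3    1   0 ]
  [  0   -9  -36  -36   5 ]
  [  7  -10  -19  -33   5 ]
  [ -3    4    7   13  -2 ]
R3 -> R3 − 7·R1
  [  1    0    3    1   0 ]
  [  0   -9  -36  -36   5 ]
  [  0  -10  -40  -40   5 ]
  [ -3    4    7   13  -2 ]
R4 -> R4 + 3·R1
  [ 1    0    3    1   0 ]
  [ 0   -9  -36  -36   5 ]
  [ 0  -10  -40  -40   5 ]
  [ 0    4   16   16  -2 ]
R2 -> -1/9·R2
  [ 1    0    3    1     0 ]
  [ 0    1    4    4  -5/9 ]
  [ 0  -10  -40  -40     5 ]
  [ 0    4   16   16    -2 ]
R3 -> R3 + 10·R2
  [ 1  0   3   1     0 ]
  [ 0  1   4   4  -5/9 ]
  [ 0  0   0   0  -5/9 ]
  [ 0  4  16  16    -2 ]
R4 -> R4 − 4·R2
  [ 1  0  3  1     0 ]
  [ 0  1  4  4  -5/9 ]
  [ 0  0  0  0  -5/9 ]
  [ 0  0  0  0   2/9 ]
R3 -> -9/5·R3
  [ 1  0  3  1     0 ]
  [ 0  1  4  4  -5/9 ]
  [ 0  0  0  0     1 ]
  [ 0  0  0  0   2/9 ]
R4 -> R4 − 2/9·R3
  [ 1  0  3  1     0 ]
  [ 0  1  4  4  -5/9 ]
  [ 0  0  0  0     1 ]
  [ 0  0  0  0     0 ]
R2 -> R2 + 5/9·R3
  [ 1  0  3  1  0 ]
  [ 0  1  4  4  0 ]
  [ 0  0  0  0  1 ]
  [ 0  0  0  0  0 ]
Pivot columns are the columns containing a leading 1.

1, 2, 5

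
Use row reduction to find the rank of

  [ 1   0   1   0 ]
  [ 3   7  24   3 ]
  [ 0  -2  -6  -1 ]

rank = 3

R2 -> R2 − 3·R1
  [ 1   0   1   0 ]
  [ 0   7  21   3 ]
  [ 0  -2  -6  -1 ]
R2 -> 1/7·R2
  [ 1   0   1    0 ]
  [ 0   1   3  3/7 ]
  [ 0  -2  -6   -1 ]
R3 -> R3 + 2·R2
  [ 1  0  1     0 ]
  [ 0  1  3   3/7 ]
  [ 0  0  0  -1/7 ]
R3 -> -7·R3
  [ 1  0  1    0 ]
  [ 0  1  3  3/7 ]
  [ 0  0  0    1 ]
R2 -> R2 − 3/7·R3
  [ 1  0  1  0 ]
  [ 0  1  3  0 ]
  [ 0  0  0  1 ]
The reduced form has 3 nonzero rows.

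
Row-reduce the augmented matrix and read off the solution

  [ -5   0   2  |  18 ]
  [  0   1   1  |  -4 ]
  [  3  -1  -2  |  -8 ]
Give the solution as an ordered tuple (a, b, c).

(-6, 2, -6)

ρ1 := -1/5·ρ1
  [ 1   0  -2/5  |  -18/5 ]
  [ 0   1     1  |     -4 ]
  [ 3  -1    -2  |     -8 ]
ρ3 := ρ3 − 3·ρ1
  [ 1   0  -2/5  |  -18/5 ]
  [ 0   1     1  |     -4 ]
  [ 0  -1  -4/5  |   14/5 ]
ρ3 := ρ3 + ρ2
  [ 1  0  -2/5  |  -18/5 ]
  [ 0  1     1  |     -4 ]
  [ 0  0   1/5  |   -6/5 ]
ρ3 := 5·ρ3
  [ 1  0  -2/5  |  -18/5 ]
  [ 0  1     1  |     -4 ]
  [ 0  0     1  |     -6 ]
ρ2 := ρ2 − ρ3
  [ 1  0  -2/5  |  -18/5 ]
  [ 0  1     0  |      2 ]
  [ 0  0     1  |     -6 ]
ρ1 := ρ1 + 2/5·ρ3
  [ 1  0  0  |  -6 ]
  [ 0  1  0  |   2 ]
  [ 0  0  1  |  -6 ]
Reading off the last column: a = -6, b = 2, c = -6.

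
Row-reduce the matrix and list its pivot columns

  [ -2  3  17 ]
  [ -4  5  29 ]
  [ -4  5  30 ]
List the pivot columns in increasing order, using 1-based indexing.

R1 ← -1/2·R1
  [  1  -3/2  -17/2 ]
  [ -4     5     29 ]
  [ -4     5     30 ]
R2 ← R2 + 4·R1
  [  1  -3/2  -17/2 ]
  [  0    -1     -5 ]
  [ -4     5     30 ]
R3 ← R3 + 4·R1
  [ 1  -3/2  -17/2 ]
  [ 0    -1     -5 ]
  [ 0    -1     -4 ]
R2 ← -1·R2
  [ 1  -3/2  -17/2 ]
  [ 0     1      5 ]
  [ 0    -1     -4 ]
R3 ← R3 + R2
  [ 1  -3/2  -17/2 ]
  [ 0     1      5 ]
  [ 0     0      1 ]
R2 ← R2 − 5·R3
  [ 1  -3/2  -17/2 ]
  [ 0     1      0 ]
  [ 0     0      1 ]
R1 ← R1 + 17/2·R3
  [ 1  -3/2  0 ]
  [ 0     1  0 ]
  [ 0     0  1 ]
R1 ← R1 + 3/2·R2
  [ 1  0  0 ]
  [ 0  1  0 ]
  [ 0  0  1 ]
Pivot columns are the columns containing a leading 1.

1, 2, 3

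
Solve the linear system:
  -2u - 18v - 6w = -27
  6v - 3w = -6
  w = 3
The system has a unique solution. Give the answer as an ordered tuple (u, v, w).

Form the augmented matrix and row-reduce:
  [ -2  -18  -6  |  -27 ]
  [  0    6  -3  |   -6 ]
  [  0    0   1  |    3 ]
r1 → -1/2·r1
  [ 1  9   3  |  27/2 ]
  [ 0  6  -3  |    -6 ]
  [ 0  0   1  |     3 ]
r2 → 1/6·r2
  [ 1  9     3  |  27/2 ]
  [ 0  1  -1/2  |    -1 ]
  [ 0  0     1  |     3 ]
r2 → r2 + 1/2·r3
  [ 1  9  3  |  27/2 ]
  [ 0  1  0  |   1/2 ]
  [ 0  0  1  |     3 ]
r1 → r1 − 3·r3
  [ 1  9  0  |  9/2 ]
  [ 0  1  0  |  1/2 ]
  [ 0  0  1  |    3 ]
r1 → r1 − 9·r2
  [ 1  0  0  |    0 ]
  [ 0  1  0  |  1/2 ]
  [ 0  0  1  |    3 ]
Reading off the last column: u = 0, v = 1/2, w = 3.

(0, 1/2, 3)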